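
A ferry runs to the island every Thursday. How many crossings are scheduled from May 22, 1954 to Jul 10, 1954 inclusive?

7

May 22, 1954 is a Saturday.
From May 22, 1954 to Jul 10, 1954 is 50 days inclusive.
50 = 7 × 7 + 1, so there are 7 full weeks plus 1 extra day.
Each full week contributes one Thursday: 7 so far.
The 1 extra day is Sat — none qualify.
Total: 7 + 0 = 7.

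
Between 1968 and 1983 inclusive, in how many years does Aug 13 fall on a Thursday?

Day of week of August 13 in each year:
1968: Tue, 1969: Wed, 1970: Thu ✓, 1971: Fri, 1972: Sun, 1973: Mon, 1974: Tue, 1975: Wed, 1976: Fri, 1977: Sat, 1978: Sun, 1979: Mon, 1980: Wed, 1981: Thu ✓, 1982: Fri, 1983: Sat
Thursdays: 1970, 1981.

2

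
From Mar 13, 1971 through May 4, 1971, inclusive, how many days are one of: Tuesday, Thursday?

15

Mar 13, 1971 is a Saturday.
That's 53 days from start to end, counting both.
53 = 7 × 7 + 4, so there are 7 full weeks plus 4 extra days.
Each full week contributes 2 days from the set (Tue, Thu): 7 × 2 = 14.
The 4 extra days are Sat, Sun, Mon, Tue — 1 of them qualifies.
Total: 14 + 1 = 15.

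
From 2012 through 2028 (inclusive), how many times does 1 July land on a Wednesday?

Day of week of July 1 in each year:
2012: Sun, 2013: Mon, 2014: Tue, 2015: Wed ✓, 2016: Fri, 2017: Sat, 2018: Sun, 2019: Mon, 2020: Wed ✓, 2021: Thu, 2022: Fri, 2023: Sat, 2024: Mon, 2025: Tue, 2026: Wed ✓, 2027: Thu, 2028: Sat
Wednesdays: 2015, 2020, 2026.

3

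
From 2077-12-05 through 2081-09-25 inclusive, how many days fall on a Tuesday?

2077-12-05 is a Sunday.
That's 1391 days from start to end, counting both.
1391 = 7 × 198 + 5, so there are 198 full weeks plus 5 extra days.
Each full week contributes one Tuesday: 198 so far.
The 5 extra days are Sunday, Monday, Tuesday, Wednesday, Thursday — 1 of them qualifies.
Total: 198 + 1 = 199.

199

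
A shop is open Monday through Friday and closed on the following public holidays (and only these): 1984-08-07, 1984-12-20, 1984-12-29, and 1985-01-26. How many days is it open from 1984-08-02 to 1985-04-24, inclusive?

188

1984-08-02 is a Thursday.
From 1984-08-02 to 1985-04-24 is 266 days inclusive.
266 = 7 × 38, so the span is exactly 38 full weeks.
Each full week contributes 5 weekdays (Mon–Fri): 38 × 5 = 190.
Total: 190.
Holidays: 1984-08-07 (Tue); 1984-12-20 (Thu); 1984-12-29 (Sat); 1985-01-26 (Sat).
2 of the 4 holidays fall on weekdays; the rest are weekends and were already excluded.
Business days: 190 − 2 = 188.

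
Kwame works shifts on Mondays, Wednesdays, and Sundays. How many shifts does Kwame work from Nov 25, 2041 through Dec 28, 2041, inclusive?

Nov 25, 2041 is a Monday.
From Nov 25, 2041 to Dec 28, 2041 is 34 days inclusive.
34 = 7 × 4 + 6, so there are 4 full weeks plus 6 extra days.
Each full week contributes 3 days from the set (Mon, Wed, Sun): 4 × 3 = 12.
The 6 extra days are Mon, Tue, Wed, Thu, Fri, Sat — 2 of them qualify.
Total: 12 + 2 = 14.

14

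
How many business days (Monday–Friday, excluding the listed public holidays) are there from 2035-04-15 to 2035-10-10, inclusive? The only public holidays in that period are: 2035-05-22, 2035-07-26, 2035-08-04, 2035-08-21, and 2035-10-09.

2035-04-15 is a Sunday.
That's 179 days from start to end, counting both.
179 = 7 × 25 + 4, so there are 25 full weeks plus 4 extra days.
Each full week contributes 5 weekdays (Mon–Fri): 25 × 5 = 125.
The 4 extra days are Sun, Mon, Tue, Wed — 3 of them qualify.
Total: 125 + 3 = 128.
Holidays: 2035-05-22 (Tue); 2035-07-26 (Thu); 2035-08-04 (Sat); 2035-08-21 (Tue); 2035-10-09 (Tue).
4 of the 5 holidays fall on weekdays; the rest are weekends and were already excluded.
Business days: 128 − 4 = 124.

124 business days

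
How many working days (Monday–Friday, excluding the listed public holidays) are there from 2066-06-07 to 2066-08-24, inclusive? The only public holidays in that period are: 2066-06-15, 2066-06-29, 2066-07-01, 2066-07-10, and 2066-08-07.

2066-06-07 is a Monday.
That's 79 days from start to end, counting both.
79 = 7 × 11 + 2, so there are 11 full weeks plus 2 extra days.
Each full week contributes 5 weekdays (Mon–Fri): 11 × 5 = 55.
The 2 extra days are Mon, Tue — 2 of them qualify.
Total: 55 + 2 = 57.
Holidays: 2066-06-15 (Tue); 2066-06-29 (Tue); 2066-07-01 (Thu); 2066-07-10 (Sat); 2066-08-07 (Sat).
3 of the 5 holidays fall on weekdays; the rest are weekends and were already excluded.
Business days: 57 − 3 = 54.

54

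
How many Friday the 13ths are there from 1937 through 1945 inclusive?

14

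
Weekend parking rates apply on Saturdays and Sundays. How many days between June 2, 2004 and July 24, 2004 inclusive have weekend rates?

June 2, 2004 is a Wednesday.
From June 2, 2004 to July 24, 2004 is 53 days inclusive.
53 = 7 × 7 + 4, so there are 7 full weeks plus 4 extra days.
Each full week contributes 2 weekend days (Sat, Sun): 7 × 2 = 14.
The 4 extra days are Wednesday, Thursday, Friday, Saturday — 1 of them qualifies.
Total: 14 + 1 = 15.

15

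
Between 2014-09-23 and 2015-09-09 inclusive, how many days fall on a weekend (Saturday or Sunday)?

2014-09-23 is a Tuesday.
That's 352 days from start to end, counting both.
352 = 7 × 50 + 2, so there are 50 full weeks plus 2 extra days.
Each full week contributes 2 weekend days (Sat, Sun): 50 × 2 = 100.
The 2 extra days are Tue, Wed — none qualify.
Total: 100 + 0 = 100.

100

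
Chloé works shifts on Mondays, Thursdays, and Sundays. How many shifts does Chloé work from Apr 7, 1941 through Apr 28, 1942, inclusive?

Apr 7, 1941 is a Monday.
That's 387 days from start to end, counting both.
387 = 7 × 55 + 2, so there are 55 full weeks plus 2 extra days.
Each full week contributes 3 days from the set (Mon, Thu, Sun): 55 × 3 = 165.
The 2 extra days are Mon, Tue — 1 of them qualifies.
Total: 165 + 1 = 166.

166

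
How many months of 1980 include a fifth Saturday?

A month has five Saturdays exactly when Saturday falls within its first (length − 28) days.
Jan: 31 days, starts Tue → 5 of Tue, Wed, Thu
Feb: 29 days, starts Fri → 5 of Fri
Mar: 31 days, starts Sat → 5 of Sat, Sun, Mon ✓
Apr: 30 days, starts Tue → 5 of Tue, Wed
May: 31 days, starts Thu → 5 of Thu, Fri, Sat ✓
Jun: 30 days, starts Sun → 5 of Sun, Mon
Jul: 31 days, starts Tue → 5 of Tue, Wed, Thu
Aug: 31 days, starts Fri → 5 of Fri, Sat, Sun ✓
Sep: 30 days, starts Mon → 5 of Mon, Tue
Oct: 31 days, starts Wed → 5 of Wed, Thu, Fri
Nov: 30 days, starts Sat → 5 of Sat, Sun ✓
Dec: 31 days, starts Mon → 5 of Mon, Tue, Wed
Months with five Saturdays: Mar, May, Aug, Nov.

4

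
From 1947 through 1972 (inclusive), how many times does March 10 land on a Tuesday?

4

Day of week of March 10 in each year:
1947: Mon, 1948: Wed, 1949: Thu, 1950: Fri, 1951: Sat, 1952: Mon, 1953: Tue ✓, 1954: Wed, 1955: Thu, 1956: Sat, 1957: Sun, 1958: Mon, 1959: Tue ✓, 1960: Thu, 1961: Fri, 1962: Sat, 1963: Sun, 1964: Tue ✓, 1965: Wed, 1966: Thu, 1967: Fri, 1968: Sun, 1969: Mon, 1970: Tue ✓, 1971: Wed, 1972: Fri
Tuesdays: 1953, 1959, 1964, 1970.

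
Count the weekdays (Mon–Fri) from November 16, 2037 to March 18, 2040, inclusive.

November 16, 2037 is a Monday.
From November 16, 2037 to March 18, 2040 is 854 days inclusive.
854 = 7 × 122, so the span is exactly 122 full weeks.
Each full week contributes 5 weekdays (Mon–Fri): 122 × 5 = 610.

610 weekdays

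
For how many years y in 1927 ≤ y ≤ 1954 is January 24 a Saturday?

4

Day of week of January 24 in each year:
1927: Mon, 1928: Tue, 1929: Thu, 1930: Fri, 1931: Sat ✓, 1932: Sun, 1933: Tue, 1934: Wed, 1935: Thu, 1936: Fri, 1937: Sun, 1938: Mon, 1939: Tue, 1940: Wed, 1941: Fri, 1942: Sat ✓, 1943: Sun, 1944: Mon, 1945: Wed, 1946: Thu, 1947: Fri, 1948: Sat ✓, 1949: Mon, 1950: Tue, 1951: Wed, 1952: Thu, 1953: Sat ✓, 1954: Sun
Saturdays: 1931, 1942, 1948, 1953.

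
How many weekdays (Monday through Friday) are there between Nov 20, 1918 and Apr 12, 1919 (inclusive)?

103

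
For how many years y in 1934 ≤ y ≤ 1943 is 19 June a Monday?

Day of week of June 19 in each year:
1934: Tue, 1935: Wed, 1936: Fri, 1937: Sat, 1938: Sun, 1939: Mon ✓, 1940: Wed, 1941: Thu, 1942: Fri, 1943: Sat
Mondays: 1939.

1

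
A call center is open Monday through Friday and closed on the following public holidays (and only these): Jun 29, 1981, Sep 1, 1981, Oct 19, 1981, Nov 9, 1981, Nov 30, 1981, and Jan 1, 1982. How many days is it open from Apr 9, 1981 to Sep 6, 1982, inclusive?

362

Apr 9, 1981 is a Thursday.
The range spans 516 days (inclusive of both endpoints).
516 = 7 × 73 + 5, so there are 73 full weeks plus 5 extra days.
Each full week contributes 5 weekdays (Mon–Fri): 73 × 5 = 365.
The 5 extra days are Thursday, Friday, Saturday, Sunday, Monday — 3 of them qualify.
Total: 365 + 3 = 368.
Holidays: Jun 29, 1981 (Mon); Sep 1, 1981 (Tue); Oct 19, 1981 (Mon); Nov 9, 1981 (Mon); Nov 30, 1981 (Mon); Jan 1, 1982 (Fri).
All 6 holidays fall on weekdays, so subtract 6.
Business days: 368 − 6 = 362.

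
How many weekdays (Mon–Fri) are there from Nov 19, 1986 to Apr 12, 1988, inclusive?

365 weekdays

Nov 19, 1986 is a Wednesday.
From Nov 19, 1986 to Apr 12, 1988 is 511 days inclusive.
511 = 7 × 73, so the span is exactly 73 full weeks.
Each full week contributes 5 weekdays (Mon–Fri): 73 × 5 = 365.
Total: 365.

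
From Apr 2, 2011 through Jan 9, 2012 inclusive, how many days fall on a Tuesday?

40 Tuesdays

Apr 2, 2011 is a Saturday.
The range spans 283 days (inclusive of both endpoints).
283 = 7 × 40 + 3, so there are 40 full weeks plus 3 extra days.
Each full week contributes one Tuesday: 40 so far.
The 3 extra days are Saturday, Sunday, Monday — none qualify.
Total: 40 + 0 = 40.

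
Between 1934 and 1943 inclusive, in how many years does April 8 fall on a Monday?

2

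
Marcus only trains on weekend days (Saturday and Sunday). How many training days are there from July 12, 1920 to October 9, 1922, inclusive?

234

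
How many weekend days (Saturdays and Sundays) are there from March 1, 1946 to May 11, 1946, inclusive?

March 1, 1946 is a Friday.
That's 72 days from start to end, counting both.
72 = 7 × 10 + 2, so there are 10 full weeks plus 2 extra days.
Each full week contributes 2 weekend days (Sat, Sun): 10 × 2 = 20.
The 2 extra days are Fri, Sat — 1 of them qualifies.
Total: 20 + 1 = 21.

21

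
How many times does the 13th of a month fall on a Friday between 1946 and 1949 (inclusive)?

6

Friday-the-13ths by year:
1946: Sep, Dec
1947: Jun
1948: Feb, Aug
1949: May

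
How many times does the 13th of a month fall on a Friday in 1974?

2

The 13th falls on a Friday when the month's 13th has weekday Fri.
Jan 13 is Sun; Feb 13 is Wed; Mar 13 is Wed; Apr 13 is Sat; May 13 is Mon; Jun 13 is Thu; Jul 13 is Sat; Aug 13 is Tue; Sep 13 is Fri ✓; Oct 13 is Sun; Nov 13 is Wed; Dec 13 is Fri ✓.
Friday the 13ths: Sep, Dec.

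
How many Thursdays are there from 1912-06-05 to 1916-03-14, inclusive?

1912-06-05 is a Wednesday.
That's 1379 days from start to end, counting both.
1379 = 7 × 197, so the span is exactly 197 full weeks.
Each full week contributes one Thursday: 197 so far.

197 Thursdays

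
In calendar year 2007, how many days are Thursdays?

2007-01-01 is a Monday.
From 2007-01-01 to 2007-12-31 is 365 days inclusive.
365 = 7 × 52 + 1, so there are 52 full weeks plus 1 extra day.
Each full week contributes one Thursday: 52 so far.
The 1 extra day is Mon — none qualify.
Total: 52 + 0 = 52.

52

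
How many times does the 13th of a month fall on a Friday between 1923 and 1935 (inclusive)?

24

Friday-the-13ths by year:
1923: Apr, Jul
1924: Jun
1925: Feb, Mar, Nov
1926: Aug
1927: May
1928: Jan, Apr, Jul
1929: Sep, Dec
1930: Jun
1931: Feb, Mar, Nov
1932: May
1933: Jan, Oct
1934: Apr, Jul
1935: Sep, Dec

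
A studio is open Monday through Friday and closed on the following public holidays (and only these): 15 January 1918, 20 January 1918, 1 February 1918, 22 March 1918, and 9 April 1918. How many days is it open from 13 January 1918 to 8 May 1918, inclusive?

79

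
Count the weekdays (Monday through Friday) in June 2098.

21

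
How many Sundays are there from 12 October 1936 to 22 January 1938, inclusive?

66 Sundays

12 October 1936 is a Monday.
From 12 October 1936 to 22 January 1938 is 468 days inclusive.
468 = 7 × 66 + 6, so there are 66 full weeks plus 6 extra days.
Each full week contributes one Sunday: 66 so far.
The 6 extra days are Mon, Tue, Wed, Thu, Fri, Sat — none qualify.
Total: 66 + 0 = 66.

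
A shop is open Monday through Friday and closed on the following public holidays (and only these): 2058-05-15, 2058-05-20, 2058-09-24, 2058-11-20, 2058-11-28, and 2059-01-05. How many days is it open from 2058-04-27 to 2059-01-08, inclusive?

2058-04-27 is a Saturday.
That's 257 days from start to end, counting both.
257 = 7 × 36 + 5, so there are 36 full weeks plus 5 extra days.
Each full week contributes 5 weekdays (Mon–Fri): 36 × 5 = 180.
The 5 extra days are Saturday, Sunday, Monday, Tuesday, Wednesday — 3 of them qualify.
Total: 180 + 3 = 183.
Holidays: 2058-05-15 (Wed); 2058-05-20 (Mon); 2058-09-24 (Tue); 2058-11-20 (Wed); 2058-11-28 (Thu); 2059-01-05 (Sun).
5 of the 6 holidays fall on weekdays; the rest are weekends and were already excluded.
Business days: 183 − 5 = 178.

178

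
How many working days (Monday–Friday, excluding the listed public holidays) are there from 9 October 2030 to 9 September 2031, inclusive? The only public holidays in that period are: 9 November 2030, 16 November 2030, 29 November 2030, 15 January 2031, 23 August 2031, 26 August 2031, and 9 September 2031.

236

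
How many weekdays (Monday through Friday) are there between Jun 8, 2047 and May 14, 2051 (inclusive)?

1025

Jun 8, 2047 is a Saturday.
That's 1437 days from start to end, counting both.
1437 = 7 × 205 + 2, so there are 205 full weeks plus 2 extra days.
Each full week contributes 5 weekdays (Mon–Fri): 205 × 5 = 1025.
The 2 extra days are Saturday, Sunday — none qualify.
Total: 1025 + 0 = 1025.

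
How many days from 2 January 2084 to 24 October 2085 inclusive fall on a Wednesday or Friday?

189

2 January 2084 is a Sunday.
The range spans 662 days (inclusive of both endpoints).
662 = 7 × 94 + 4, so there are 94 full weeks plus 4 extra days.
Each full week contributes 2 days from the set (Wed, Fri): 94 × 2 = 188.
The 4 extra days are Sunday, Monday, Tuesday, Wednesday — 1 of them qualifies.
Total: 188 + 1 = 189.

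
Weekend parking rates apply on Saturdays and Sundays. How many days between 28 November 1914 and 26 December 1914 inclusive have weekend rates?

28 November 1914 is a Saturday.
The range spans 29 days (inclusive of both endpoints).
29 = 7 × 4 + 1, so there are 4 full weeks plus 1 extra day.
Each full week contributes 2 weekend days (Sat, Sun): 4 × 2 = 8.
The 1 extra day is Saturday — 1 of them qualifies.
Total: 8 + 1 = 9.

9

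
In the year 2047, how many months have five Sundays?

4

A month has five Sundays exactly when Sunday falls within its first (length − 28) days.
Jan: 31 days, starts Tue → 5 of Tue, Wed, Thu
Feb: 28 days, starts Fri → 5 of (none)
Mar: 31 days, starts Fri → 5 of Fri, Sat, Sun ✓
Apr: 30 days, starts Mon → 5 of Mon, Tue
May: 31 days, starts Wed → 5 of Wed, Thu, Fri
Jun: 30 days, starts Sat → 5 of Sat, Sun ✓
Jul: 31 days, starts Mon → 5 of Mon, Tue, Wed
Aug: 31 days, starts Thu → 5 of Thu, Fri, Sat
Sep: 30 days, starts Sun → 5 of Sun, Mon ✓
Oct: 31 days, starts Tue → 5 of Tue, Wed, Thu
Nov: 30 days, starts Fri → 5 of Fri, Sat
Dec: 31 days, starts Sun → 5 of Sun, Mon, Tue ✓
Months with five Sundays: Mar, Jun, Sep, Dec.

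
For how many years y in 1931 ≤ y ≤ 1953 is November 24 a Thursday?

Day of week of November 24 in each year:
1931: Tue, 1932: Thu ✓, 1933: Fri, 1934: Sat, 1935: Sun, 1936: Tue, 1937: Wed, 1938: Thu ✓, 1939: Fri, 1940: Sun, 1941: Mon, 1942: Tue, 1943: Wed, 1944: Fri, 1945: Sat, 1946: Sun, 1947: Mon, 1948: Wed, 1949: Thu ✓, 1950: Fri, 1951: Sat, 1952: Mon, 1953: Tue
Thursdays: 1932, 1938, 1949.

3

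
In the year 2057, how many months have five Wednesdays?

4

A month has five Wednesdays exactly when Wednesday falls within its first (length − 28) days.
Jan: 31 days, starts Mon → 5 of Mon, Tue, Wed ✓
Feb: 28 days, starts Thu → 5 of (none)
Mar: 31 days, starts Thu → 5 of Thu, Fri, Sat
Apr: 30 days, starts Sun → 5 of Sun, Mon
May: 31 days, starts Tue → 5 of Tue, Wed, Thu ✓
Jun: 30 days, starts Fri → 5 of Fri, Sat
Jul: 31 days, starts Sun → 5 of Sun, Mon, Tue
Aug: 31 days, starts Wed → 5 of Wed, Thu, Fri ✓
Sep: 30 days, starts Sat → 5 of Sat, Sun
Oct: 31 days, starts Mon → 5 of Mon, Tue, Wed ✓
Nov: 30 days, starts Thu → 5 of Thu, Fri
Dec: 31 days, starts Sat → 5 of Sat, Sun, Mon
Months with five Wednesdays: Jan, May, Aug, Oct.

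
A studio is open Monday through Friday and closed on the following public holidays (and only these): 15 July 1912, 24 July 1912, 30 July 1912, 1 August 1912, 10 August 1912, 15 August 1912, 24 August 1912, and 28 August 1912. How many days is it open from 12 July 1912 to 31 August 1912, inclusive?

12 July 1912 is a Friday.
That's 51 days from start to end, counting both.
51 = 7 × 7 + 2, so there are 7 full weeks plus 2 extra days.
Each full week contributes 5 weekdays (Mon–Fri): 7 × 5 = 35.
The 2 extra days are Friday, Saturday — 1 of them qualifies.
Total: 35 + 1 = 36.
Holidays: 15 July 1912 (Mon); 24 July 1912 (Wed); 30 July 1912 (Tue); 1 August 1912 (Thu); 10 August 1912 (Sat); 15 August 1912 (Thu); 24 August 1912 (Sat); 28 August 1912 (Wed).
6 of the 8 holidays fall on weekdays; the rest are weekends and were already excluded.
Business days: 36 − 6 = 30.

30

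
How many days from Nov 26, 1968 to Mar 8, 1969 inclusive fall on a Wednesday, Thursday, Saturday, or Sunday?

Nov 26, 1968 is a Tuesday.
The range spans 103 days (inclusive of both endpoints).
103 = 7 × 14 + 5, so there are 14 full weeks plus 5 extra days.
Each full week contributes 4 days from the set (Wed, Thu, Sat, Sun): 14 × 4 = 56.
The 5 extra days are Tuesday, Wednesday, Thursday, Friday, Saturday — 3 of them qualify.
Total: 56 + 3 = 59.

59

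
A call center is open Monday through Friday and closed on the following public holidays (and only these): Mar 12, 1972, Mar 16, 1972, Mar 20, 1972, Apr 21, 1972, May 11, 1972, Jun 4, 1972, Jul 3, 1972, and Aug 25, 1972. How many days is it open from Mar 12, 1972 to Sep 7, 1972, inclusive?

123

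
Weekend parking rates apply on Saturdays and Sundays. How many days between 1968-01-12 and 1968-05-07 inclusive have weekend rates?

1968-01-12 is a Friday.
That's 117 days from start to end, counting both.
117 = 7 × 16 + 5, so there are 16 full weeks plus 5 extra days.
Each full week contributes 2 weekend days (Sat, Sun): 16 × 2 = 32.
The 5 extra days are Fri, Sat, Sun, Mon, Tue — 2 of them qualify.
Total: 32 + 2 = 34.

34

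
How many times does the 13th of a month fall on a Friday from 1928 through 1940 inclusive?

Friday-the-13ths by year:
1928: Jan, Apr, Jul
1929: Sep, Dec
1930: Jun
1931: Feb, Mar, Nov
1932: May
1933: Jan, Oct
1934: Apr, Jul
1935: Sep, Dec
1936: Mar, Nov
1937: Aug
1938: May
1939: Jan, Oct
1940: Sep, Dec

24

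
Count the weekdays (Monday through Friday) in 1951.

1951-01-01 is a Monday.
That's 365 days from start to end, counting both.
365 = 7 × 52 + 1, so there are 52 full weeks plus 1 extra day.
Each full week contributes 5 weekdays (Mon–Fri): 52 × 5 = 260.
The 1 extra day is Monday — 1 of them qualifies.
Total: 260 + 1 = 261.

261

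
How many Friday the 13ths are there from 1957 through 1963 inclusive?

13

Friday-the-13ths by year:
1957: Sep, Dec
1958: Jun
1959: Feb, Mar, Nov
1960: May
1961: Jan, Oct
1962: Apr, Jul
1963: Sep, Dec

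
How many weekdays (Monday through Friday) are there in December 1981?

23

Dec 1, 1981 is a Tuesday.
The range spans 31 days (inclusive of both endpoints).
31 = 7 × 4 + 3, so there are 4 full weeks plus 3 extra days.
Each full week contributes 5 weekdays (Mon–Fri): 4 × 5 = 20.
The 3 extra days are Tuesday, Wednesday, Thursday — 3 of them qualify.
Total: 20 + 3 = 23.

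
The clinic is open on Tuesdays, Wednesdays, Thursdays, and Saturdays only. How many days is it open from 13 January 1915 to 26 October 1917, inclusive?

13 January 1915 is a Wednesday.
The range spans 1018 days (inclusive of both endpoints).
1018 = 7 × 145 + 3, so there are 145 full weeks plus 3 extra days.
Each full week contributes 4 days from the set (Tue, Wed, Thu, Sat): 145 × 4 = 580.
The 3 extra days are Wed, Thu, Fri — 2 of them qualify.
Total: 580 + 2 = 582.

582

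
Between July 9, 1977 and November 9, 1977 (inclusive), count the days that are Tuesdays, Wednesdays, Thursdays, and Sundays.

71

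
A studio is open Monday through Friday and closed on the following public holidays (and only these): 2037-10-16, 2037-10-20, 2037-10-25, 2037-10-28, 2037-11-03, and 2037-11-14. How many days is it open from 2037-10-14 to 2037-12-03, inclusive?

33

2037-10-14 is a Wednesday.
From 2037-10-14 to 2037-12-03 is 51 days inclusive.
51 = 7 × 7 + 2, so there are 7 full weeks plus 2 extra days.
Each full week contributes 5 weekdays (Mon–Fri): 7 × 5 = 35.
The 2 extra days are Wed, Thu — 2 of them qualify.
Total: 35 + 2 = 37.
Holidays: 2037-10-16 (Fri); 2037-10-20 (Tue); 2037-10-25 (Sun); 2037-10-28 (Wed); 2037-11-03 (Tue); 2037-11-14 (Sat).
4 of the 6 holidays fall on weekdays; the rest are weekends and were already excluded.
Business days: 37 − 4 = 33.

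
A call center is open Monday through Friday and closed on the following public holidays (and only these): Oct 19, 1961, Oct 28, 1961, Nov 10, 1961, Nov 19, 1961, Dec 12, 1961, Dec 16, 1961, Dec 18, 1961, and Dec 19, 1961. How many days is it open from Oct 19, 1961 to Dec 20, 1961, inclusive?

40

Oct 19, 1961 is a Thursday.
The range spans 63 days (inclusive of both endpoints).
63 = 7 × 9, so the span is exactly 9 full weeks.
Each full week contributes 5 weekdays (Mon–Fri): 9 × 5 = 45.
Total: 45.
Holidays: Oct 19, 1961 (Thu); Oct 28, 1961 (Sat); Nov 10, 1961 (Fri); Nov 19, 1961 (Sun); Dec 12, 1961 (Tue); Dec 16, 1961 (Sat); Dec 18, 1961 (Mon); Dec 19, 1961 (Tue).
5 of the 8 holidays fall on weekdays; the rest are weekends and were already excluded.
Business days: 45 − 5 = 40.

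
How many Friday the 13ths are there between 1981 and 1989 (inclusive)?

17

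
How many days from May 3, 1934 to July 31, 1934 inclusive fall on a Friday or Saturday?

26

May 3, 1934 is a Thursday.
The range spans 90 days (inclusive of both endpoints).
90 = 7 × 12 + 6, so there are 12 full weeks plus 6 extra days.
Each full week contributes 2 days from the set (Fri, Sat): 12 × 2 = 24.
The 6 extra days are Thu, Fri, Sat, Sun, Mon, Tue — 2 of them qualify.
Total: 24 + 2 = 26.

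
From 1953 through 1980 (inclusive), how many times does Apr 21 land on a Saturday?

Day of week of April 21 in each year:
1953: Tue, 1954: Wed, 1955: Thu, 1956: Sat ✓, 1957: Sun, 1958: Mon, 1959: Tue, 1960: Thu, 1961: Fri, 1962: Sat ✓, 1963: Sun, 1964: Tue, 1965: Wed, 1966: Thu, 1967: Fri, 1968: Sun, 1969: Mon, 1970: Tue, 1971: Wed, 1972: Fri, 1973: Sat ✓, 1974: Sun, 1975: Mon, 1976: Wed, 1977: Thu, 1978: Fri, 1979: Sat ✓, 1980: Mon
Saturdays: 1956, 1962, 1973, 1979.

4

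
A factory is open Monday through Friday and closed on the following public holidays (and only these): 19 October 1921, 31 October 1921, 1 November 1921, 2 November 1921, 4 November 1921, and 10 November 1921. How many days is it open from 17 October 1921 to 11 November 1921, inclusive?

17 October 1921 is a Monday.
The range spans 26 days (inclusive of both endpoints).
26 = 7 × 3 + 5, so there are 3 full weeks plus 5 extra days.
Each full week contributes 5 weekdays (Mon–Fri): 3 × 5 = 15.
The 5 extra days are Mon, Tue, Wed, Thu, Fri — 5 of them qualify.
Total: 15 + 5 = 20.
Holidays: 19 October 1921 (Wed); 31 October 1921 (Mon); 1 November 1921 (Tue); 2 November 1921 (Wed); 4 November 1921 (Fri); 10 November 1921 (Thu).
All 6 holidays fall on weekdays, so subtract 6.
Business days: 20 − 6 = 14.

14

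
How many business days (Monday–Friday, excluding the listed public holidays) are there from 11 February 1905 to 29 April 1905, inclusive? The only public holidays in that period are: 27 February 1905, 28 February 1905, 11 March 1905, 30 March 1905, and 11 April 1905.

51 business days

11 February 1905 is a Saturday.
That's 78 days from start to end, counting both.
78 = 7 × 11 + 1, so there are 11 full weeks plus 1 extra day.
Each full week contributes 5 weekdays (Mon–Fri): 11 × 5 = 55.
The 1 extra day is Sat — none qualify.
Total: 55 + 0 = 55.
Holidays: 27 February 1905 (Mon); 28 February 1905 (Tue); 11 March 1905 (Sat); 30 March 1905 (Thu); 11 April 1905 (Tue).
4 of the 5 holidays fall on weekdays; the rest are weekends and were already excluded.
Business days: 55 − 4 = 51.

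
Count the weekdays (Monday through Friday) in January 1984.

1 January 1984 is a Sunday.
From 1 January 1984 to 31 January 1984 is 31 days inclusive.
31 = 7 × 4 + 3, so there are 4 full weeks plus 3 extra days.
Each full week contributes 5 weekdays (Mon–Fri): 4 × 5 = 20.
The 3 extra days are Sun, Mon, Tue — 2 of them qualify.
Total: 20 + 2 = 22.

22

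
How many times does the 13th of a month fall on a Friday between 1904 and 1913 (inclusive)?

16

Friday-the-13ths by year:
1904: May
1905: Jan, Oct
1906: Apr, Jul
1907: Sep, Dec
1908: Mar, Nov
1909: Aug
1910: May
1911: Jan, Oct
1912: Sep, Dec
1913: Jun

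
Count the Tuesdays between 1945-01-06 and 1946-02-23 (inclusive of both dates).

59

1945-01-06 is a Saturday.
From 1945-01-06 to 1946-02-23 is 414 days inclusive.
414 = 7 × 59 + 1, so there are 59 full weeks plus 1 extra day.
Each full week contributes one Tuesday: 59 so far.
The 1 extra day is Saturday — none qualify.
Total: 59 + 0 = 59.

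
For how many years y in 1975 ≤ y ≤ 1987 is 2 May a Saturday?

2

Day of week of May 2 in each year:
1975: Fri, 1976: Sun, 1977: Mon, 1978: Tue, 1979: Wed, 1980: Fri, 1981: Sat ✓, 1982: Sun, 1983: Mon, 1984: Wed, 1985: Thu, 1986: Fri, 1987: Sat ✓
Saturdays: 1981, 1987.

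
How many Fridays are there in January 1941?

Jan 1, 1941 is a Wednesday.
From Jan 1, 1941 to Jan 31, 1941 is 31 days inclusive.
31 = 7 × 4 + 3, so there are 4 full weeks plus 3 extra days.
Each full week contributes one Friday: 4 so far.
The 3 extra days are Wed, Thu, Fri — 1 of them qualifies.
Total: 4 + 1 = 5.

5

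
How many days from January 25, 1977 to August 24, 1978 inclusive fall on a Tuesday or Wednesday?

January 25, 1977 is a Tuesday.
That's 577 days from start to end, counting both.
577 = 7 × 82 + 3, so there are 82 full weeks plus 3 extra days.
Each full week contributes 2 days from the set (Tue, Wed): 82 × 2 = 164.
The 3 extra days are Tuesday, Wednesday, Thursday — 2 of them qualify.
Total: 164 + 2 = 166.

166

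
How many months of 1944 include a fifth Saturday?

A month has five Saturdays exactly when Saturday falls within its first (length − 28) days.
Jan: 31 days, starts Sat → 5 of Sat, Sun, Mon ✓
Feb: 29 days, starts Tue → 5 of Tue
Mar: 31 days, starts Wed → 5 of Wed, Thu, Fri
Apr: 30 days, starts Sat → 5 of Sat, Sun ✓
May: 31 days, starts Mon → 5 of Mon, Tue, Wed
Jun: 30 days, starts Thu → 5 of Thu, Fri
Jul: 31 days, starts Sat → 5 of Sat, Sun, Mon ✓
Aug: 31 days, starts Tue → 5 of Tue, Wed, Thu
Sep: 30 days, starts Fri → 5 of Fri, Sat ✓
Oct: 31 days, starts Sun → 5 of Sun, Mon, Tue
Nov: 30 days, starts Wed → 5 of Wed, Thu
Dec: 31 days, starts Fri → 5 of Fri, Sat, Sun ✓
Months with five Saturdays: Jan, Apr, Jul, Sep, Dec.

5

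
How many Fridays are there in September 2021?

4

1 September 2021 is a Wednesday.
That's 30 days from start to end, counting both.
30 = 7 × 4 + 2, so there are 4 full weeks plus 2 extra days.
Each full week contributes one Friday: 4 so far.
The 2 extra days are Wed, Thu — none qualify.
Total: 4 + 0 = 4.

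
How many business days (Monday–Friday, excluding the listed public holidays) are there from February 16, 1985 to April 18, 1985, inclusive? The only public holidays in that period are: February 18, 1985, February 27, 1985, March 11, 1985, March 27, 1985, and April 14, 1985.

February 16, 1985 is a Saturday.
From February 16, 1985 to April 18, 1985 is 62 days inclusive.
62 = 7 × 8 + 6, so there are 8 full weeks plus 6 extra days.
Each full week contributes 5 weekdays (Mon–Fri): 8 × 5 = 40.
The 6 extra days are Saturday, Sunday, Monday, Tuesday, Wednesday, Thursday — 4 of them qualify.
Total: 40 + 4 = 44.
Holidays: February 18, 1985 (Mon); February 27, 1985 (Wed); March 11, 1985 (Mon); March 27, 1985 (Wed); April 14, 1985 (Sun).
4 of the 5 holidays fall on weekdays; the rest are weekends and were already excluded.
Business days: 44 − 4 = 40.

40 business days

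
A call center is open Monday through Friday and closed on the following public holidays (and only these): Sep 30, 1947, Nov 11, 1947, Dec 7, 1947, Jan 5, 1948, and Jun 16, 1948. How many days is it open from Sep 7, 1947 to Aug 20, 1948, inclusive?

Sep 7, 1947 is a Sunday.
The range spans 349 days (inclusive of both endpoints).
349 = 7 × 49 + 6, so there are 49 full weeks plus 6 extra days.
Each full week contributes 5 weekdays (Mon–Fri): 49 × 5 = 245.
The 6 extra days are Sunday, Monday, Tuesday, Wednesday, Thursday, Friday — 5 of them qualify.
Total: 245 + 5 = 250.
Holidays: Sep 30, 1947 (Tue); Nov 11, 1947 (Tue); Dec 7, 1947 (Sun); Jan 5, 1948 (Mon); Jun 16, 1948 (Wed).
4 of the 5 holidays fall on weekdays; the rest are weekends and were already excluded.
Business days: 250 − 4 = 246.

246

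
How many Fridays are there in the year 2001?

2001-01-01 is a Monday.
The range spans 365 days (inclusive of both endpoints).
365 = 7 × 52 + 1, so there are 52 full weeks plus 1 extra day.
Each full week contributes one Friday: 52 so far.
The 1 extra day is Monday — none qualify.
Total: 52 + 0 = 52.

52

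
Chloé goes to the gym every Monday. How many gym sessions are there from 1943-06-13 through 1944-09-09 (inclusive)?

1943-06-13 is a Sunday.
The range spans 455 days (inclusive of both endpoints).
455 = 7 × 65, so the span is exactly 65 full weeks.
Each full week contributes one Monday: 65 so far.

65 Mondays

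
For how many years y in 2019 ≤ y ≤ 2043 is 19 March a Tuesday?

4

Day of week of March 19 in each year:
2019: Tue ✓, 2020: Thu, 2021: Fri, 2022: Sat, 2023: Sun, 2024: Tue ✓, 2025: Wed, 2026: Thu, 2027: Fri, 2028: Sun, 2029: Mon, 2030: Tue ✓, 2031: Wed, 2032: Fri, 2033: Sat, 2034: Sun, 2035: Mon, 2036: Wed, 2037: Thu, 2038: Fri, 2039: Sat, 2040: Mon, 2041: Tue ✓, 2042: Wed, 2043: Thu
Tuesdays: 2019, 2024, 2030, 2041.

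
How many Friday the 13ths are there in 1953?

3

The 13th falls on a Friday when the month's 13th has weekday Fri.
Jan 13 is Tue; Feb 13 is Fri ✓; Mar 13 is Fri ✓; Apr 13 is Mon; May 13 is Wed; Jun 13 is Sat; Jul 13 is Mon; Aug 13 is Thu; Sep 13 is Sun; Oct 13 is Tue; Nov 13 is Fri ✓; Dec 13 is Sun.
Friday the 13ths: Feb, Mar, Nov.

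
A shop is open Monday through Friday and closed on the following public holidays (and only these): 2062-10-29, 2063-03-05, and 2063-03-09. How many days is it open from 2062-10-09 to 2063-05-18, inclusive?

2062-10-09 is a Monday.
That's 222 days from start to end, counting both.
222 = 7 × 31 + 5, so there are 31 full weeks plus 5 extra days.
Each full week contributes 5 weekdays (Mon–Fri): 31 × 5 = 155.
The 5 extra days are Monday, Tuesday, Wednesday, Thursday, Friday — 5 of them qualify.
Total: 155 + 5 = 160.
Holidays: 2062-10-29 (Sun); 2063-03-05 (Mon); 2063-03-09 (Fri).
2 of the 3 holidays fall on weekdays; the rest are weekends and were already excluded.
Business days: 160 − 2 = 158.

158 business days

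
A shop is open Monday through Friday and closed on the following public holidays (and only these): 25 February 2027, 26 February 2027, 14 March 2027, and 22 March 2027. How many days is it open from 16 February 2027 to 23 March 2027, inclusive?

23 working days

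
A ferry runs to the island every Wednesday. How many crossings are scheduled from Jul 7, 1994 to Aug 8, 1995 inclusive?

56

Jul 7, 1994 is a Thursday.
That's 398 days from start to end, counting both.
398 = 7 × 56 + 6, so there are 56 full weeks plus 6 extra days.
Each full week contributes one Wednesday: 56 so far.
The 6 extra days are Thursday, Friday, Saturday, Sunday, Monday, Tuesday — none qualify.
Total: 56 + 0 = 56.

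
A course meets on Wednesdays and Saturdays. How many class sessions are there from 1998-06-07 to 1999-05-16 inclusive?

98

1998-06-07 is a Sunday.
From 1998-06-07 to 1999-05-16 is 344 days inclusive.
344 = 7 × 49 + 1, so there are 49 full weeks plus 1 extra day.
Each full week contributes 2 days from the set (Wed, Sat): 49 × 2 = 98.
The 1 extra day is Sunday — none qualify.
Total: 98 + 0 = 98.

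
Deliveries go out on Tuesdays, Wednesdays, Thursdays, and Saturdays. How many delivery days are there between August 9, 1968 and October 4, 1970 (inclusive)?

449

August 9, 1968 is a Friday.
From August 9, 1968 to October 4, 1970 is 787 days inclusive.
787 = 7 × 112 + 3, so there are 112 full weeks plus 3 extra days.
Each full week contributes 4 days from the set (Tue, Wed, Thu, Sat): 112 × 4 = 448.
The 3 extra days are Fri, Sat, Sun — 1 of them qualifies.
Total: 448 + 1 = 449.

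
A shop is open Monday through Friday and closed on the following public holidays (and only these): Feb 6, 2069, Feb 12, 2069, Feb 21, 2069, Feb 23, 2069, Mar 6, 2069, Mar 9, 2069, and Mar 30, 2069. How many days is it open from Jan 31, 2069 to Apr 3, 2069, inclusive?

Jan 31, 2069 is a Thursday.
From Jan 31, 2069 to Apr 3, 2069 is 63 days inclusive.
63 = 7 × 9, so the span is exactly 9 full weeks.
Each full week contributes 5 weekdays (Mon–Fri): 9 × 5 = 45.
Total: 45.
Holidays: Feb 6, 2069 (Wed); Feb 12, 2069 (Tue); Feb 21, 2069 (Thu); Feb 23, 2069 (Sat); Mar 6, 2069 (Wed); Mar 9, 2069 (Sat); Mar 30, 2069 (Sat).
4 of the 7 holidays fall on weekdays; the rest are weekends and were already excluded.
Business days: 45 − 4 = 41.

41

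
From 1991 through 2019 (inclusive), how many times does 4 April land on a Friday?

Day of week of April 4 in each year:
1991: Thu, 1992: Sat, 1993: Sun, 1994: Mon, 1995: Tue, 1996: Thu, 1997: Fri ✓, 1998: Sat, 1999: Sun, 2000: Tue, 2001: Wed, 2002: Thu, 2003: Fri ✓, 2004: Sun, 2005: Mon, 2006: Tue, 2007: Wed, 2008: Fri ✓, 2009: Sat, 2010: Sun, 2011: Mon, 2012: Wed, 2013: Thu, 2014: Fri ✓, 2015: Sat, 2016: Mon, 2017: Tue, 2018: Wed, 2019: Thu
Fridays: 1997, 2003, 2008, 2014.

4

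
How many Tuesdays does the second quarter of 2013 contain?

13

Apr 1, 2013 is a Monday.
That's 91 days from start to end, counting both.
91 = 7 × 13, so the span is exactly 13 full weeks.
Each full week contributes one Tuesday: 13 so far.
Total: 13.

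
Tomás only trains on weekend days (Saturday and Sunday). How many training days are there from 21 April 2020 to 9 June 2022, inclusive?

222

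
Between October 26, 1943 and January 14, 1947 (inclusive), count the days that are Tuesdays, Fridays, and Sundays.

505

October 26, 1943 is a Tuesday.
From October 26, 1943 to January 14, 1947 is 1177 days inclusive.
1177 = 7 × 168 + 1, so there are 168 full weeks plus 1 extra day.
Each full week contributes 3 days from the set (Tue, Fri, Sun): 168 × 3 = 504.
The 1 extra day is Tuesday — 1 of them qualifies.
Total: 504 + 1 = 505.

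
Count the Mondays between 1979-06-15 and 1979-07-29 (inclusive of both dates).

1979-06-15 is a Friday.
From 1979-06-15 to 1979-07-29 is 45 days inclusive.
45 = 7 × 6 + 3, so there are 6 full weeks plus 3 extra days.
Each full week contributes one Monday: 6 so far.
The 3 extra days are Friday, Saturday, Sunday — none qualify.
Total: 6 + 0 = 6.

6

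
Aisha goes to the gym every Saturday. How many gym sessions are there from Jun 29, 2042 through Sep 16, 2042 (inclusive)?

Jun 29, 2042 is a Sunday.
From Jun 29, 2042 to Sep 16, 2042 is 80 days inclusive.
80 = 7 × 11 + 3, so there are 11 full weeks plus 3 extra days.
Each full week contributes one Saturday: 11 so far.
The 3 extra days are Sun, Mon, Tue — none qualify.
Total: 11 + 0 = 11.

11 Saturdays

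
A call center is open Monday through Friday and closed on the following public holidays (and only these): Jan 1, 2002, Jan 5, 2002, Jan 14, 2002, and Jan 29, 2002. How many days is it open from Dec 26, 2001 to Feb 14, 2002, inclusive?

34 working days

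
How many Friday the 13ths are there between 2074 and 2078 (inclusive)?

Friday-the-13ths by year:
2074: Apr, Jul
2075: Sep, Dec
2076: Mar, Nov
2077: Aug
2078: May

8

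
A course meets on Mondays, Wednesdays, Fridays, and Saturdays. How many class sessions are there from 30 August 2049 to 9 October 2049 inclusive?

30 August 2049 is a Monday.
That's 41 days from start to end, counting both.
41 = 7 × 5 + 6, so there are 5 full weeks plus 6 extra days.
Each full week contributes 4 days from the set (Mon, Wed, Fri, Sat): 5 × 4 = 20.
The 6 extra days are Monday, Tuesday, Wednesday, Thursday, Friday, Saturday — 4 of them qualify.
Total: 20 + 4 = 24.

24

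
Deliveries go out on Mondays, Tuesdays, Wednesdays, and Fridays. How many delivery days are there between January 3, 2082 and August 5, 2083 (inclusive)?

331

January 3, 2082 is a Saturday.
That's 580 days from start to end, counting both.
580 = 7 × 82 + 6, so there are 82 full weeks plus 6 extra days.
Each full week contributes 4 days from the set (Mon, Tue, Wed, Fri): 82 × 4 = 328.
The 6 extra days are Sat, Sun, Mon, Tue, Wed, Thu — 3 of them qualify.
Total: 328 + 3 = 331.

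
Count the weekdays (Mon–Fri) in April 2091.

Apr 1, 2091 is a Sunday.
That's 30 days from start to end, counting both.
30 = 7 × 4 + 2, so there are 4 full weeks plus 2 extra days.
Each full week contributes 5 weekdays (Mon–Fri): 4 × 5 = 20.
The 2 extra days are Sun, Mon — 1 of them qualifies.
Total: 20 + 1 = 21.

21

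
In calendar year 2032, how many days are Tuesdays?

1 January 2032 is a Thursday.
From 1 January 2032 to 31 December 2032 is 366 days inclusive.
366 = 7 × 52 + 2, so there are 52 full weeks plus 2 extra days.
Each full week contributes one Tuesday: 52 so far.
The 2 extra days are Thu, Fri — none qualify.
Total: 52 + 0 = 52.

52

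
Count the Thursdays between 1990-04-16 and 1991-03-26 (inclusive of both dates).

49

1990-04-16 is a Monday.
That's 345 days from start to end, counting both.
345 = 7 × 49 + 2, so there are 49 full weeks plus 2 extra days.
Each full week contributes one Thursday: 49 so far.
The 2 extra days are Mon, Tue — none qualify.
Total: 49 + 0 = 49.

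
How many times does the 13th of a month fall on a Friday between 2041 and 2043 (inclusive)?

Friday-the-13ths by year:
2041: Sep, Dec
2042: Jun
2043: Feb, Mar, Nov

6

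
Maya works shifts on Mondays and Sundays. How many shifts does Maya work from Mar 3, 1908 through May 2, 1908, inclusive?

16

Mar 3, 1908 is a Tuesday.
The range spans 61 days (inclusive of both endpoints).
61 = 7 × 8 + 5, so there are 8 full weeks plus 5 extra days.
Each full week contributes 2 days from the set (Mon, Sun): 8 × 2 = 16.
The 5 extra days are Tue, Wed, Thu, Fri, Sat — none qualify.
Total: 16 + 0 = 16.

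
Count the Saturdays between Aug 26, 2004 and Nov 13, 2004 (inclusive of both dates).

Aug 26, 2004 is a Thursday.
From Aug 26, 2004 to Nov 13, 2004 is 80 days inclusive.
80 = 7 × 11 + 3, so there are 11 full weeks plus 3 extra days.
Each full week contributes one Saturday: 11 so far.
The 3 extra days are Thu, Fri, Sat — 1 of them qualifies.
Total: 11 + 1 = 12.

12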